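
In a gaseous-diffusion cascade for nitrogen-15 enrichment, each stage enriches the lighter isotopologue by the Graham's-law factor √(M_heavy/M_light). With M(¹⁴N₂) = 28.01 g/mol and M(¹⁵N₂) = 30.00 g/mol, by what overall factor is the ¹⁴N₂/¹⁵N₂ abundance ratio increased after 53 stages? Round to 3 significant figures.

6.16

Each stage multiplies the ratio by α = √(30.00/28.01), so after 53 stages the overall factor is α^53 = (30.00/28.01)^(53/2).
= 1.07105^(53/2) = 6.16.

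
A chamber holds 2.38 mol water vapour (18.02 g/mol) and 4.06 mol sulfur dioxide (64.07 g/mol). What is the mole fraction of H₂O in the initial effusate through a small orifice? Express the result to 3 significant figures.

Effusion rate of each component ∝ n_i/√M_i (partial pressure × 1/√M).
x_H₂O(eff) = (n_H₂O/√M_H₂O) / (n_H₂O/√M_H₂O + n_SO₂/√M_SO₂)
= (2.38/√18.02) / (2.38/√18.02 + 4.06/√64.07) = 0.5607/(0.5607 + 0.5072) = 0.525.

0.525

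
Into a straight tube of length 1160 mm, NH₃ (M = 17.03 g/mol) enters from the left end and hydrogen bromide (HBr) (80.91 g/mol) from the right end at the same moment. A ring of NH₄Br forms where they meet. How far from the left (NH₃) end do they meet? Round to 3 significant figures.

Graham's law gives d_NH₃/d_HBr = rate_NH₃/rate_HBr = √(M_HBr/M_NH₃) = √(80.91/17.03) = 2.180.
With d_NH₃ + d_HBr = 1160 mm, d_HBr = 1160/(1 + 2.180) = 364.8 mm.
d_NH₃ = 1160 − 364.8 = 795 mm.

795 mm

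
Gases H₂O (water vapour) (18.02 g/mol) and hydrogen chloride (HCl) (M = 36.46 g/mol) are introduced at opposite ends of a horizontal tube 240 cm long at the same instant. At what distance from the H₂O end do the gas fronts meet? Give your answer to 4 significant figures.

140.9 cm

Distances travelled in equal time are proportional to diffusion rates, so d_H₂O/d_HCl = √(M_HCl/M_H₂O) = √(36.46/18.02) = 1.422.
With d_H₂O + d_HCl = 240 cm, d_HCl = 240/(1 + 1.422) = 99.07 cm.
d_H₂O = 240 − 99.07 = 140.9 cm.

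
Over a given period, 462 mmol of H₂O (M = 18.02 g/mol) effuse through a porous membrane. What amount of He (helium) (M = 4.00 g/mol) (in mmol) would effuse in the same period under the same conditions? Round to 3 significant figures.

981 mmol

From Graham's law, rate_He/rate_H₂O = √(M_H₂O/M_He) = √(18.02/4.00) = √4.505 = 2.122.
So the amount for He is 462 × 2.122 = 981 mmol.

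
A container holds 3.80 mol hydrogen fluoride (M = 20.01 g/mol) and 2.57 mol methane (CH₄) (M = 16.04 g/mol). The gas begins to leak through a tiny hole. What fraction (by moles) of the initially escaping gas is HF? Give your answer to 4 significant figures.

0.5697

The effusion rate of species i is ∝ p_i/√M_i ∝ n_i/√M_i.
x_HF(eff) = (n_HF/√M_HF) / (n_HF/√M_HF + n_CH₄/√M_CH₄)
= (3.80/√20.01) / (3.80/√20.01 + 2.57/√16.04) = 0.8495/(0.8495 + 0.6417) = 0.5697.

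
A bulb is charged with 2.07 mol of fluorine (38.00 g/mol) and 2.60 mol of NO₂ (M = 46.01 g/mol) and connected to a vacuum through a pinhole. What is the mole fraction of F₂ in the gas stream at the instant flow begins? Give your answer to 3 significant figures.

Each component's effusion rate ∝ (its partial pressure)·(1/√M) ∝ n_i/√M_i.
So x_F₂ in the escaping gas = (n_F₂/√M_F₂) / Σ(n_i/√M_i)
= (2.07/√38.00) / (2.07/√38.00 + 2.60/√46.01) = 0.3358/(0.3358 + 0.3833) = 0.467.

0.467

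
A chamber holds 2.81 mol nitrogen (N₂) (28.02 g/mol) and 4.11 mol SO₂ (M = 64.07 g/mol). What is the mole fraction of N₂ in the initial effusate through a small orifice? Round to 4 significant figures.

0.5083

Each component's effusion rate ∝ (its partial pressure)·(1/√M) ∝ n_i/√M_i.
So x_N₂ in the escaping gas = (n_N₂/√M_N₂) / Σ(n_i/√M_i)
= (2.81/√28.02) / (2.81/√28.02 + 4.11/√64.07) = 0.5309/(0.5309 + 0.5135) = 0.5083.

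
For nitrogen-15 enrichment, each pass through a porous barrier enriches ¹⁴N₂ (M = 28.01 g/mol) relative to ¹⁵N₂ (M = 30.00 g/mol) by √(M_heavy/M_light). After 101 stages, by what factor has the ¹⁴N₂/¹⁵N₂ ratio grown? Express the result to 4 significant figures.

Each stage multiplies the ratio by α = √(30.00/28.01), so after 101 stages the overall factor is α^101 = (30.00/28.01)^(101/2).
= 1.07105^(101/2) = 32.01.

32.01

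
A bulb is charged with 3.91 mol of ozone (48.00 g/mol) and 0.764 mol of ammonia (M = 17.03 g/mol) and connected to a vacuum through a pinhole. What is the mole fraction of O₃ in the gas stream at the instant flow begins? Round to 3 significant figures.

0.753

Effusion rate of each component ∝ n_i/√M_i (partial pressure × 1/√M).
x_O₃(eff) = (n_O₃/√M_O₃) / (n_O₃/√M_O₃ + n_NH₃/√M_NH₃)
= (3.91/√48.00) / (3.91/√48.00 + 0.764/√17.03) = 0.5644/(0.5644 + 0.1851) = 0.753.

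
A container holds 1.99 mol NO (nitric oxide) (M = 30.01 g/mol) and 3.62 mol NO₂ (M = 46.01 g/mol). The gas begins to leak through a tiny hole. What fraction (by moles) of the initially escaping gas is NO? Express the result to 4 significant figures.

Rate_i ∝ x_i/√M_i (Graham's law weighted by mole fraction), so the effusate composition follows n_i/√M_i.
So x_NO in the escaping gas = (n_NO/√M_NO) / Σ(n_i/√M_i)
= (1.99/√30.01) / (1.99/√30.01 + 3.62/√46.01) = 0.3633/(0.3633 + 0.5337) = 0.4050.

0.4050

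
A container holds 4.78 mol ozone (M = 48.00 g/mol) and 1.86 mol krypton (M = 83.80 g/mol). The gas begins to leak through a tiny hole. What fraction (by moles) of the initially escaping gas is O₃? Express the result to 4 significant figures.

Effusion rate of each component ∝ n_i/√M_i (partial pressure × 1/√M).
Mole fraction of O₃ in the effusate = (n_O₃/√M_O₃) / (n_O₃/√M_O₃ + n_Kr/√M_Kr)
= (4.78/√48.00) / (4.78/√48.00 + 1.86/√83.80) = 0.6899/(0.6899 + 0.2032) = 0.7725.

0.7725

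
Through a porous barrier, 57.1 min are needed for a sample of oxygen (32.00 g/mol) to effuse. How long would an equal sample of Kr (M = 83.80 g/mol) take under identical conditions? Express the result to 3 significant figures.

92.4 min

Since effusion rate ∝ 1/√M, t_Kr/t_O₂ = √(M_Kr/M_O₂) = √(83.80/32.00) = √2.619 = 1.618.
So the time for Kr is 57.1 × 1.618 = 92.4 min.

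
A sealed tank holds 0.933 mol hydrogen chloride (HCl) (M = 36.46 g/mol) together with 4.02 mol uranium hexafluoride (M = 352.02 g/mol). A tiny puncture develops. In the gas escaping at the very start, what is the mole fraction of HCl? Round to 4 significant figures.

Effusion rate of each component ∝ n_i/√M_i (partial pressure × 1/√M).
So x_HCl in the escaping gas = (n_HCl/√M_HCl) / Σ(n_i/√M_i)
= (0.933/√36.46) / (0.933/√36.46 + 4.02/√352.02) = 0.1545/(0.1545 + 0.2143) = 0.4190.

0.4190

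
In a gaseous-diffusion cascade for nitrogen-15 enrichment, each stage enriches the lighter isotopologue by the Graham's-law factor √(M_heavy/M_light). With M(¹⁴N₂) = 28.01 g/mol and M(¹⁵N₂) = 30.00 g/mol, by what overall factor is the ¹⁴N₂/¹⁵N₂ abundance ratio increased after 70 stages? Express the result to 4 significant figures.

11.05

Each stage multiplies the ratio by α = √(30.00/28.01), so after 70 stages the overall factor is α^70 = (30.00/28.01)^(70/2).
= 1.07105^35 = 11.05.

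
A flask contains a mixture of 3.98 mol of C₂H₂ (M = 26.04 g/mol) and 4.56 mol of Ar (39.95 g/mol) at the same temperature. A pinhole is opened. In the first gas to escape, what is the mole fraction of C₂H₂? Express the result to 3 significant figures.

Effusion rate of each component ∝ n_i/√M_i (partial pressure × 1/√M).
Mole fraction of C₂H₂ in the effusate = (n_C₂H₂/√M_C₂H₂) / (n_C₂H₂/√M_C₂H₂ + n_Ar/√M_Ar)
= (3.98/√26.04) / (3.98/√26.04 + 4.56/√39.95) = 0.7799/(0.7799 + 0.7215) = 0.519.

0.519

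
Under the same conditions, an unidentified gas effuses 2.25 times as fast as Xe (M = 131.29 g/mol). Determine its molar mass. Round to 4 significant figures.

25.93 g/mol

Using Graham's law: rate_X/rate_Xe = √(M_Xe/M_X).
2.25 = √(131.29/M_X)
M_X = 131.29 / 2.25² = 131.29 / 5.062 = 25.93 g/mol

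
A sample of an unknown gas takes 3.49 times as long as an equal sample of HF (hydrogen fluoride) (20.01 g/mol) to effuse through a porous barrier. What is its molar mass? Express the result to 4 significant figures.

243.7 g/mol

Graham's law gives t_X/t_HF = √(M_X/M_HF).
3.49 = √(M_X/20.01)
M_X = 20.01 × 3.49² = 20.01 × 12.18 = 243.7 g/mol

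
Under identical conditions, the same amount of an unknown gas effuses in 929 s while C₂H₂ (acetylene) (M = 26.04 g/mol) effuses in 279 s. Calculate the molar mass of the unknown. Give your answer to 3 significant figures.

By Graham's law, t_X/t_C₂H₂ = √(M_X/M_C₂H₂).
929/279 = 3.330 = √(M_X/26.04)
M_X = 26.04 × 3.330² = 26.04 × 11.09 = 289 g/mol

289 g/mol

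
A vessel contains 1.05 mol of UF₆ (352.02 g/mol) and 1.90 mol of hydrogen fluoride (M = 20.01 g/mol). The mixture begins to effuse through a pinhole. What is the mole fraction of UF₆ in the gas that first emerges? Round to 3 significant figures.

The effusion rate of species i is ∝ p_i/√M_i ∝ n_i/√M_i.
x_UF₆(eff) = (n_UF₆/√M_UF₆) / (n_UF₆/√M_UF₆ + n_HF/√M_HF)
= (1.05/√352.02) / (1.05/√352.02 + 1.90/√20.01) = 0.05596/(0.05596 + 0.4247) = 0.116.

0.116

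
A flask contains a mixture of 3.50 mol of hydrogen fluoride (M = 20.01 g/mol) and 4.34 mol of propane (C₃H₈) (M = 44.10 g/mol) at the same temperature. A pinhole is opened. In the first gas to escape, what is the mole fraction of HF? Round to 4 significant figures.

0.5449

Effusion rate of each component ∝ n_i/√M_i (partial pressure × 1/√M).
So x_HF in the escaping gas = (n_HF/√M_HF) / Σ(n_i/√M_i)
= (3.50/√20.01) / (3.50/√20.01 + 4.34/√44.10) = 0.7824/(0.7824 + 0.6535) = 0.5449.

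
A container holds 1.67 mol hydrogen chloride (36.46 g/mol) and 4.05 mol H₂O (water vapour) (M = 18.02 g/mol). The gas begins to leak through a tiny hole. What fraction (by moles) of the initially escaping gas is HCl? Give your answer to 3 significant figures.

Rate_i ∝ x_i/√M_i (Graham's law weighted by mole fraction), so the effusate composition follows n_i/√M_i.
So x_HCl in the escaping gas = (n_HCl/√M_HCl) / Σ(n_i/√M_i)
= (1.67/√36.46) / (1.67/√36.46 + 4.05/√18.02) = 0.2766/(0.2766 + 0.9541) = 0.225.

0.225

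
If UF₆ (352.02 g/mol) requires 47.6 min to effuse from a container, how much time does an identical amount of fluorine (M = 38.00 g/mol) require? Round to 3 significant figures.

15.6 min

Since effusion rate ∝ 1/√M, t_F₂/t_UF₆ = √(M_F₂/M_UF₆) = √(38.00/352.02) = √0.1079 = 0.3286.
So the time for F₂ is 47.6 × 0.3286 = 15.6 min.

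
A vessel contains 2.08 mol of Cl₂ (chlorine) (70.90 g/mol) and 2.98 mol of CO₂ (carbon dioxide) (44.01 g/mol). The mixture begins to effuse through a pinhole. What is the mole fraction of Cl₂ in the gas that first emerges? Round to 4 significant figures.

0.3548

Rate_i ∝ x_i/√M_i (Graham's law weighted by mole fraction), so the effusate composition follows n_i/√M_i.
So x_Cl₂ in the escaping gas = (n_Cl₂/√M_Cl₂) / Σ(n_i/√M_i)
= (2.08/√70.90) / (2.08/√70.90 + 2.98/√44.01) = 0.2470/(0.2470 + 0.4492) = 0.3548.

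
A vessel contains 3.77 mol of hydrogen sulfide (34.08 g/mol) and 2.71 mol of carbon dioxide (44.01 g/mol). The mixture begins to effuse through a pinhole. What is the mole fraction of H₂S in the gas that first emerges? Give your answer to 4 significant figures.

0.6125

Effusion rate of each component ∝ n_i/√M_i (partial pressure × 1/√M).
Mole fraction of H₂S in the effusate = (n_H₂S/√M_H₂S) / (n_H₂S/√M_H₂S + n_CO₂/√M_CO₂)
= (3.77/√34.08) / (3.77/√34.08 + 2.71/√44.01) = 0.6458/(0.6458 + 0.4085) = 0.6125.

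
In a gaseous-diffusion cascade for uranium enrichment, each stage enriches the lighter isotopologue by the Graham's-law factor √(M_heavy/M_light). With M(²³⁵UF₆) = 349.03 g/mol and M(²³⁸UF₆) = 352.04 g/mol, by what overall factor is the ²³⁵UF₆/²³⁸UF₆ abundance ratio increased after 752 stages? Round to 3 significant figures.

The single-stage factor is √(M_heavy/M_light), so 752 stages give [√(352.04/349.03)]^752 = (352.04/349.03)^(752/2).
= 1.00862^376 = 25.2.

25.2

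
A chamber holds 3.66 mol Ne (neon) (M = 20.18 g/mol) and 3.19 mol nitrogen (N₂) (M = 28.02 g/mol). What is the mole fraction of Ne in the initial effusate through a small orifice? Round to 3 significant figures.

0.575

Each component's effusion rate ∝ (its partial pressure)·(1/√M) ∝ n_i/√M_i.
So x_Ne in the escaping gas = (n_Ne/√M_Ne) / Σ(n_i/√M_i)
= (3.66/√20.18) / (3.66/√20.18 + 3.19/√28.02) = 0.8147/(0.8147 + 0.6026) = 0.575.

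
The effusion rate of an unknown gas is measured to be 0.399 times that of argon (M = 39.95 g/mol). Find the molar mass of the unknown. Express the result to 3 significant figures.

251 g/mol

Using Graham's law: rate_X/rate_Ar = √(M_Ar/M_X).
0.399 = √(39.95/M_X)
M_X = 39.95 / 0.399² = 39.95 / 0.1592 = 251 g/mol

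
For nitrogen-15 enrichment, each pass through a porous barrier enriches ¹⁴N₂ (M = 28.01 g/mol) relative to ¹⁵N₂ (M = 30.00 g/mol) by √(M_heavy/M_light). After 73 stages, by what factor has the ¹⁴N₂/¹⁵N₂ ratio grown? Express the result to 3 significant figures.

12.2

After 73 stages the ratio has grown by (√(30.00/28.01))^73 = (30.00/28.01)^(73/2).
= 1.07105^(73/2) = 12.2.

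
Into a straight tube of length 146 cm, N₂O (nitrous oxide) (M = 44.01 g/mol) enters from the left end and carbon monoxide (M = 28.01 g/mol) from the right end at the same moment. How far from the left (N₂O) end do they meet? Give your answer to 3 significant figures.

Graham's law gives d_N₂O/d_CO = rate_N₂O/rate_CO = √(M_CO/M_N₂O) = √(28.01/44.01) = 0.7978.
With d_N₂O + d_CO = 146 cm, d_CO = 146/(1 + 0.7978) = 81.21 cm.
d_N₂O = 146 − 81.21 = 64.8 cm.

64.8 cm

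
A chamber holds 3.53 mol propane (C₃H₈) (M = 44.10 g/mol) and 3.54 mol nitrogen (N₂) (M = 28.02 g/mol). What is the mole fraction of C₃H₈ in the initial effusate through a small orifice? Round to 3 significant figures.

0.443

Rate_i ∝ x_i/√M_i (Graham's law weighted by mole fraction), so the effusate composition follows n_i/√M_i.
Mole fraction of C₃H₈ in the effusate = (n_C₃H₈/√M_C₃H₈) / (n_C₃H₈/√M_C₃H₈ + n_N₂/√M_N₂)
= (3.53/√44.10) / (3.53/√44.10 + 3.54/√28.02) = 0.5316/(0.5316 + 0.6688) = 0.443.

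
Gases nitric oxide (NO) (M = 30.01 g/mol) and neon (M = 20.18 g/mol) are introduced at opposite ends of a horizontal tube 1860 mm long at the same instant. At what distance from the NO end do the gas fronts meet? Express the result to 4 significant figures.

838.0 mm

Graham's law gives d_NO/d_Ne = rate_NO/rate_Ne = √(M_Ne/M_NO) = √(20.18/30.01) = 0.8200.
With d_NO + d_Ne = 1860 mm, d_Ne = 1860/(1 + 0.8200) = 1022 mm.
d_NO = 1860 − 1022 = 838.0 mm.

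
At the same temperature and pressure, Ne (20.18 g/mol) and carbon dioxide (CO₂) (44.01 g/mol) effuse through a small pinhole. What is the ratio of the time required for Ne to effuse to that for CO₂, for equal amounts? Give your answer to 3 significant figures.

0.677

By Graham's law, t_Ne/t_CO₂ = √(M_Ne/M_CO₂) = √(20.18/44.01) = √0.4585 = 0.677.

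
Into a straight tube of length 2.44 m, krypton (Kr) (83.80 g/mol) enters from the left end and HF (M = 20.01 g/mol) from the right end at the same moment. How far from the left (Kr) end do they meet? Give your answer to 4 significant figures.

Graham's law gives d_Kr/d_HF = rate_Kr/rate_HF = √(M_HF/M_Kr) = √(20.01/83.80) = 0.4887.
With d_Kr + d_HF = 2.44 m, d_HF = 2.44/(1 + 0.4887) = 1.639 m.
d_Kr = 2.44 − 1.639 = 0.8009 m.

0.8009 m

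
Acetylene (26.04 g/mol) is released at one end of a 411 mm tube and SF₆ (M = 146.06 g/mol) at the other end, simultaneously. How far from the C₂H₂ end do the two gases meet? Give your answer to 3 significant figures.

289 mm

Graham's law gives d_C₂H₂/d_SF₆ = rate_C₂H₂/rate_SF₆ = √(M_SF₆/M_C₂H₂) = √(146.06/26.04) = 2.368.
With d_C₂H₂ + d_SF₆ = 411 mm, d_SF₆ = 411/(1 + 2.368) = 122.0 mm.
d_C₂H₂ = 411 − 122.0 = 289 mm.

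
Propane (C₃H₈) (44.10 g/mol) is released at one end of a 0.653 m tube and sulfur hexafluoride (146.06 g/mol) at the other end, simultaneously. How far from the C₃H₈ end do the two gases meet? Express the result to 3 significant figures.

Distances travelled in equal time are proportional to diffusion rates, so d_C₃H₈/d_SF₆ = √(M_SF₆/M_C₃H₈) = √(146.06/44.10) = 1.820.
With d_C₃H₈ + d_SF₆ = 0.653 m, d_SF₆ = 0.653/(1 + 1.820) = 0.2316 m.
d_C₃H₈ = 0.653 − 0.2316 = 0.421 m.

0.421 m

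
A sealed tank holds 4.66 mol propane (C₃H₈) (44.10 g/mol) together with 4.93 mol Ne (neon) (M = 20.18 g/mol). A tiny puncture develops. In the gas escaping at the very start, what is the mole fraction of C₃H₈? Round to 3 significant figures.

Rate_i ∝ x_i/√M_i (Graham's law weighted by mole fraction), so the effusate composition follows n_i/√M_i.
x_C₃H₈(eff) = (n_C₃H₈/√M_C₃H₈) / (n_C₃H₈/√M_C₃H₈ + n_Ne/√M_Ne)
= (4.66/√44.10) / (4.66/√44.10 + 4.93/√20.18) = 0.7017/(0.7017 + 1.097) = 0.390.

0.390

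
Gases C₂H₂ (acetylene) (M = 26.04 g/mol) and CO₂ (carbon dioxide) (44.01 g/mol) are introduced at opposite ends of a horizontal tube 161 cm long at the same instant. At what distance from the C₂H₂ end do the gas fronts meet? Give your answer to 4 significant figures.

91.00 cm

The fronts meet when d_C₂H₂ + d_CO₂ = L with d_C₂H₂/d_CO₂ = √(M_CO₂/M_C₂H₂) (Graham's law). Here √(M_CO₂/M_C₂H₂) = √(44.01/26.04) = 1.300.
With d_C₂H₂ + d_CO₂ = 161 cm, d_CO₂ = 161/(1 + 1.300) = 70.00 cm.
d_C₂H₂ = 161 − 70.00 = 91.00 cm.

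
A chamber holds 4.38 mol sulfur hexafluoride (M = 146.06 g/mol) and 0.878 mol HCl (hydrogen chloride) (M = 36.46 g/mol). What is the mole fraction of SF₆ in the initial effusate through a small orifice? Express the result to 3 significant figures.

0.714

Effusion rate of each component ∝ n_i/√M_i (partial pressure × 1/√M).
x_SF₆(eff) = (n_SF₆/√M_SF₆) / (n_SF₆/√M_SF₆ + n_HCl/√M_HCl)
= (4.38/√146.06) / (4.38/√146.06 + 0.878/√36.46) = 0.3624/(0.3624 + 0.1454) = 0.714.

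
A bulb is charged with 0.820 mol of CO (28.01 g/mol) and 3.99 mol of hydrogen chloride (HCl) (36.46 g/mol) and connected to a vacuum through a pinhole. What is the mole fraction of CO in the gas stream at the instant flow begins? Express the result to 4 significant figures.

Each component's effusion rate ∝ (its partial pressure)·(1/√M) ∝ n_i/√M_i.
Mole fraction of CO in the effusate = (n_CO/√M_CO) / (n_CO/√M_CO + n_HCl/√M_HCl)
= (0.820/√28.01) / (0.820/√28.01 + 3.99/√36.46) = 0.1549/(0.1549 + 0.6608) = 0.1899.

0.1899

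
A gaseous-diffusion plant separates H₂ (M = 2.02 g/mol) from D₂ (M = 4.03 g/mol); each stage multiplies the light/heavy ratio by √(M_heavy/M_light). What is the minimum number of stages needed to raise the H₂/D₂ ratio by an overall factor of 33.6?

With α = √(4.03/2.02) per stage, ln α = ½ ln(1.99505) = 0.3453.
Need α^N ≥ 33.6 ⇒ N ≥ ln(33.6) / ln α = 3.515 / 0.3453 = 10.18.
So at least 11 stages are needed.

11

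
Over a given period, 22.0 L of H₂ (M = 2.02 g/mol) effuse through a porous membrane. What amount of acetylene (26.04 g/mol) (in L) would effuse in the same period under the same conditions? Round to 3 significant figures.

6.13 L

Since effusion rate ∝ 1/√M, rate_C₂H₂/rate_H₂ = √(M_H₂/M_C₂H₂) = √(2.02/26.04) = √0.07757 = 0.2785.
So the volume for C₂H₂ is 22.0 × 0.2785 = 6.13 L.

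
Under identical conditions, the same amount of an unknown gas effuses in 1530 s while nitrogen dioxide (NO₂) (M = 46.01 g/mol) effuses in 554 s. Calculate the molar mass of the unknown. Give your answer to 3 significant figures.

Using Graham's law: t_X/t_NO₂ = √(M_X/M_NO₂).
1530/554 = 2.762 = √(M_X/46.01)
M_X = 46.01 × 2.762² = 46.01 × 7.627 = 351 g/mol

351 g/mol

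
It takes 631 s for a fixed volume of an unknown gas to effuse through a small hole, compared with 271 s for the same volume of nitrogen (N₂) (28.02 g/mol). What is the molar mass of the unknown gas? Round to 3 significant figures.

152 g/mol

By Graham's law, t_X/t_N₂ = √(M_X/M_N₂).
631/271 = 2.328 = √(M_X/28.02)
M_X = 28.02 × 2.328² = 28.02 × 5.422 = 152 g/mol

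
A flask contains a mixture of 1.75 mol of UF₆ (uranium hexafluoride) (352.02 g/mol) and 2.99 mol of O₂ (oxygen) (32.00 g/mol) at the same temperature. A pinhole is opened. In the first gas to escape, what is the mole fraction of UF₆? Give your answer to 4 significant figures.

Each component's effusion rate ∝ (its partial pressure)·(1/√M) ∝ n_i/√M_i.
So x_UF₆ in the escaping gas = (n_UF₆/√M_UF₆) / Σ(n_i/√M_i)
= (1.75/√352.02) / (1.75/√352.02 + 2.99/√32.00) = 0.09327/(0.09327 + 0.5286) = 0.1500.

0.1500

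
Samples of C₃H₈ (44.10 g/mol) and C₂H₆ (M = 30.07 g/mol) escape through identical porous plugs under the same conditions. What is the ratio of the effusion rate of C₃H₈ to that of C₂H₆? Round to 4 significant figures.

0.8257

By Graham's law, rate_C₃H₈/rate_C₂H₆ = √(M_C₂H₆/M_C₃H₈) = √(30.07/44.10) = √0.6819 = 0.8257.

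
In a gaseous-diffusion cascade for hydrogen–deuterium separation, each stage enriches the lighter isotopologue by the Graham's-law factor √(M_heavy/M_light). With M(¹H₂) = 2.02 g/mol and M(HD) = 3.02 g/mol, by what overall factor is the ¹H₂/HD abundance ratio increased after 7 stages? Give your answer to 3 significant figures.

4.09

After 7 stages the ratio has grown by (√(3.02/2.02))^7 = (3.02/2.02)^(7/2).
= 1.49505^(7/2) = 4.09.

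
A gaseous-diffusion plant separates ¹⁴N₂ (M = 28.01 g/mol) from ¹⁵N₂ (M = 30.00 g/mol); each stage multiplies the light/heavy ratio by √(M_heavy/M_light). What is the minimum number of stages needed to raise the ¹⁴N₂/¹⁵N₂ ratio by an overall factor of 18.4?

Per stage α = (30.00/28.01)^(1/2) = 1.07105^0.5, giving ln α = 0.03432.
Need α^N ≥ 18.4 ⇒ N ≥ ln(18.4) / ln α = 2.912 / 0.03432 = 84.86.
Rounding up, N = 85 stages.

85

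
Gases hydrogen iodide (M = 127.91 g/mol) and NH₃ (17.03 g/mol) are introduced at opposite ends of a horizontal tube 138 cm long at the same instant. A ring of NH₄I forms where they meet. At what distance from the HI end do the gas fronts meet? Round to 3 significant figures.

The fronts meet when d_HI + d_NH₃ = L with d_HI/d_NH₃ = √(M_NH₃/M_HI) (Graham's law). Here √(M_NH₃/M_HI) = √(17.03/127.91) = 0.3649.
With d_HI + d_NH₃ = 138 cm, d_NH₃ = 138/(1 + 0.3649) = 101.1 cm.
d_HI = 138 − 101.1 = 36.9 cm.

36.9 cm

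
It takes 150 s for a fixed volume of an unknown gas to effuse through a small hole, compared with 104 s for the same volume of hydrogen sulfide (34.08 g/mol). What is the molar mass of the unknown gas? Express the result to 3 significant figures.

70.9 g/mol

Using Graham's law: t_X/t_H₂S = √(M_X/M_H₂S).
150/104 = 1.442 = √(M_X/34.08)
M_X = 34.08 × 1.442² = 34.08 × 2.080 = 70.9 g/mol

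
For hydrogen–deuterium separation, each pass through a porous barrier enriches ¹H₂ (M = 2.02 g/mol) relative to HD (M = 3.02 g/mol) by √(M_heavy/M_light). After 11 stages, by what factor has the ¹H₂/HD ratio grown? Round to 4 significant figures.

9.133

Overall factor = α^11 with α = √(3.02/2.02), i.e. (3.02/2.02)^(11/2).
= 1.49505^(11/2) = 9.133.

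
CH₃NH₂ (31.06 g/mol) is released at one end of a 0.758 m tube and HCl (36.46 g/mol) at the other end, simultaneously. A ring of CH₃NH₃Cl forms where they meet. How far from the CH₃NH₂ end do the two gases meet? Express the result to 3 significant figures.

0.394 m

Graham's law gives d_CH₃NH₂/d_HCl = rate_CH₃NH₂/rate_HCl = √(M_HCl/M_CH₃NH₂) = √(36.46/31.06) = 1.083.
With d_CH₃NH₂ + d_HCl = 0.758 m, d_HCl = 0.758/(1 + 1.083) = 0.3638 m.
d_CH₃NH₂ = 0.758 − 0.3638 = 0.394 m.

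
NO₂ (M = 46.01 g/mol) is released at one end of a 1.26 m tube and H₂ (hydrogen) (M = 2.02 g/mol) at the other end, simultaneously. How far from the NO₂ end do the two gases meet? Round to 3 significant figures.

0.218 m

Graham's law gives d_NO₂/d_H₂ = rate_NO₂/rate_H₂ = √(M_H₂/M_NO₂) = √(2.02/46.01) = 0.2095.
With d_NO₂ + d_H₂ = 1.26 m, d_H₂ = 1.26/(1 + 0.2095) = 1.042 m.
d_NO₂ = 1.26 − 1.042 = 0.218 m.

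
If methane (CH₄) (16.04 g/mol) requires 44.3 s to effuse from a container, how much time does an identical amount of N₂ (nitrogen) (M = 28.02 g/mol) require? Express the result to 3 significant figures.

Graham's law gives t_N₂/t_CH₄ = √(M_N₂/M_CH₄) = √(28.02/16.04) = √1.747 = 1.322.
So the time for N₂ is 44.3 × 1.322 = 58.6 s.

58.6 s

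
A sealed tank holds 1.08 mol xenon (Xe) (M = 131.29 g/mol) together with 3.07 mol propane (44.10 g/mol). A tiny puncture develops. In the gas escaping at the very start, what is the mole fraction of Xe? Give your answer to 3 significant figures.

Effusion rate of each component ∝ n_i/√M_i (partial pressure × 1/√M).
Mole fraction of Xe in the effusate = (n_Xe/√M_Xe) / (n_Xe/√M_Xe + n_C₃H₈/√M_C₃H₈)
= (1.08/√131.29) / (1.08/√131.29 + 3.07/√44.10) = 0.09426/(0.09426 + 0.4623) = 0.169.

0.169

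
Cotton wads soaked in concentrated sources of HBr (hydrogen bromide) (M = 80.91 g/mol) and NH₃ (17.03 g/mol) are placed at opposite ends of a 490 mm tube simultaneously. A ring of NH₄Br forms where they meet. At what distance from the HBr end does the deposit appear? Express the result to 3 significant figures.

154 mm

Distances travelled in equal time are proportional to diffusion rates, so d_HBr/d_NH₃ = √(M_NH₃/M_HBr) = √(17.03/80.91) = 0.4588.
With d_HBr + d_NH₃ = 490 mm, d_NH₃ = 490/(1 + 0.4588) = 335.9 mm.
d_HBr = 490 − 335.9 = 154 mm.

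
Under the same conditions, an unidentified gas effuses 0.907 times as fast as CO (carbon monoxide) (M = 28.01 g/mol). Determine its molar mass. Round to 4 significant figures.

Using Graham's law: rate_X/rate_CO = √(M_CO/M_X).
0.907 = √(28.01/M_X)
M_X = 28.01 / 0.907² = 28.01 / 0.8226 = 34.05 g/mol

34.05 g/mol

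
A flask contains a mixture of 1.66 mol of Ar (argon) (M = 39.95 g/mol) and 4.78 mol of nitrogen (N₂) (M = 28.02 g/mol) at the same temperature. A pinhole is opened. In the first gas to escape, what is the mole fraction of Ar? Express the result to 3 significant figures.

The effusion rate of species i is ∝ p_i/√M_i ∝ n_i/√M_i.
Mole fraction of Ar in the effusate = (n_Ar/√M_Ar) / (n_Ar/√M_Ar + n_N₂/√M_N₂)
= (1.66/√39.95) / (1.66/√39.95 + 4.78/√28.02) = 0.2626/(0.2626 + 0.9030) = 0.225.

0.225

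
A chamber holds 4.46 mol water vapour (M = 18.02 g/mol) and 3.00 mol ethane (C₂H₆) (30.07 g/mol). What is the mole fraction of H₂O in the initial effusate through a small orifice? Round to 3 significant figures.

The effusion rate of species i is ∝ p_i/√M_i ∝ n_i/√M_i.
Mole fraction of H₂O in the effusate = (n_H₂O/√M_H₂O) / (n_H₂O/√M_H₂O + n_C₂H₆/√M_C₂H₆)
= (4.46/√18.02) / (4.46/√18.02 + 3.00/√30.07) = 1.051/(1.051 + 0.5471) = 0.658.

0.658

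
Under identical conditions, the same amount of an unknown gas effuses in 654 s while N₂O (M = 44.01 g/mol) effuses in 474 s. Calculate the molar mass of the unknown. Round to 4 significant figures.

Using Graham's law: t_X/t_N₂O = √(M_X/M_N₂O).
654/474 = 1.380 = √(M_X/44.01)
M_X = 44.01 × 1.380² = 44.01 × 1.904 = 83.78 g/mol

83.78 g/mol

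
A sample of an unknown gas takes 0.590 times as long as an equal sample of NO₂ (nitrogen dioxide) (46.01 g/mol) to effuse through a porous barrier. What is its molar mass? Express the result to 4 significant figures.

16.02 g/mol

By Graham's law, t_X/t_NO₂ = √(M_X/M_NO₂).
0.590 = √(M_X/46.01)
M_X = 46.01 × 0.590² = 46.01 × 0.3481 = 16.02 g/mol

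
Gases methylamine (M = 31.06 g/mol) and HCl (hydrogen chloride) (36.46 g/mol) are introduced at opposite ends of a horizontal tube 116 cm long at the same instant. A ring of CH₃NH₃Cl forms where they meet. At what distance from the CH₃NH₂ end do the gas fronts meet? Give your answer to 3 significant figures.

In equal time, each gas travels a distance ∝ its rate ∝ 1/√M, so d_CH₃NH₂/d_HCl = √(M_HCl/M_CH₃NH₂) = √(36.46/31.06) = 1.083.
With d_CH₃NH₂ + d_HCl = 116 cm, d_HCl = 116/(1 + 1.083) = 55.68 cm.
d_CH₃NH₂ = 116 − 55.68 = 60.3 cm.

60.3 cm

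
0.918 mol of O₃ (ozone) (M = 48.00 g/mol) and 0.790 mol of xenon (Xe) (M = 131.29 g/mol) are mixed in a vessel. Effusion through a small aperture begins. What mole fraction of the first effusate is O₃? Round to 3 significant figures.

Rate_i ∝ x_i/√M_i (Graham's law weighted by mole fraction), so the effusate composition follows n_i/√M_i.
Mole fraction of O₃ in the effusate = (n_O₃/√M_O₃) / (n_O₃/√M_O₃ + n_Xe/√M_Xe)
= (0.918/√48.00) / (0.918/√48.00 + 0.790/√131.29) = 0.1325/(0.1325 + 0.06895) = 0.658.

0.658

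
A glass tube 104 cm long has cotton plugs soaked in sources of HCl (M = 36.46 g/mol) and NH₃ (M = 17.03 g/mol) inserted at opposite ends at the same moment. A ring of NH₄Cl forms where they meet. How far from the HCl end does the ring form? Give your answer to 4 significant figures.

Graham's law gives d_HCl/d_NH₃ = rate_HCl/rate_NH₃ = √(M_NH₃/M_HCl) = √(17.03/36.46) = 0.6834.
With d_HCl + d_NH₃ = 104 cm, d_NH₃ = 104/(1 + 0.6834) = 61.78 cm.
d_HCl = 104 − 61.78 = 42.22 cm.

42.22 cm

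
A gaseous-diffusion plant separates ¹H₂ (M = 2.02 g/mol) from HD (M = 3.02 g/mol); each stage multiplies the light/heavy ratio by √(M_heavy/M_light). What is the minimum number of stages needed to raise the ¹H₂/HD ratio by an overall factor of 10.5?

With α = √(3.02/2.02) per stage, ln α = ½ ln(1.49505) = 0.2011.
Need α^N ≥ 10.5 ⇒ N ≥ ln(10.5) / ln α = 2.351 / 0.2011 = 11.69.
So at least 12 stages are needed.

12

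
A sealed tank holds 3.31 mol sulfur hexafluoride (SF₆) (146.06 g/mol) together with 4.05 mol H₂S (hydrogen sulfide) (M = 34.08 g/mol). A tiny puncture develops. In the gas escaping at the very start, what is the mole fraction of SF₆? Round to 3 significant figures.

Rate_i ∝ x_i/√M_i (Graham's law weighted by mole fraction), so the effusate composition follows n_i/√M_i.
x_SF₆(eff) = (n_SF₆/√M_SF₆) / (n_SF₆/√M_SF₆ + n_H₂S/√M_H₂S)
= (3.31/√146.06) / (3.31/√146.06 + 4.05/√34.08) = 0.2739/(0.2739 + 0.6938) = 0.283.

0.283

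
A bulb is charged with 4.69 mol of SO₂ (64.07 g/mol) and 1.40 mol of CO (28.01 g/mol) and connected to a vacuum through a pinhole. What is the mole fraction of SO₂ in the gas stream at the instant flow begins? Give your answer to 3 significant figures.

0.689

Effusion rate of each component ∝ n_i/√M_i (partial pressure × 1/√M).
So x_SO₂ in the escaping gas = (n_SO₂/√M_SO₂) / Σ(n_i/√M_i)
= (4.69/√64.07) / (4.69/√64.07 + 1.40/√28.01) = 0.5859/(0.5859 + 0.2645) = 0.689.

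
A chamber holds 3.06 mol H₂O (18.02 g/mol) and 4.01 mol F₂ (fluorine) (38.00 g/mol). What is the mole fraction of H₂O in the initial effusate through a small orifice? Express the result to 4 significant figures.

0.5256

Effusion rate of each component ∝ n_i/√M_i (partial pressure × 1/√M).
Mole fraction of H₂O in the effusate = (n_H₂O/√M_H₂O) / (n_H₂O/√M_H₂O + n_F₂/√M_F₂)
= (3.06/√18.02) / (3.06/√18.02 + 4.01/√38.00) = 0.7208/(0.7208 + 0.6505) = 0.5256.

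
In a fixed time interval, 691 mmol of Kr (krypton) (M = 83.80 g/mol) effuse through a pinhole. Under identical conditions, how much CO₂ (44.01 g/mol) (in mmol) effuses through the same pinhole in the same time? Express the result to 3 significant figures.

954 mmol

Since effusion rate ∝ 1/√M, rate_CO₂/rate_Kr = √(M_Kr/M_CO₂) = √(83.80/44.01) = √1.904 = 1.380.
So the amount for CO₂ is 691 × 1.380 = 954 mmol.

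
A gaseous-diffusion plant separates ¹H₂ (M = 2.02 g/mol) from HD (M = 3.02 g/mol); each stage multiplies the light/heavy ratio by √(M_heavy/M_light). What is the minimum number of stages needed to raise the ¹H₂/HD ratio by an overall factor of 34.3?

Per stage α = (3.02/2.02)^(1/2) = 1.49505^0.5, giving ln α = 0.2011.
Need α^N ≥ 34.3 ⇒ N ≥ ln(34.3) / ln α = 3.535 / 0.2011 = 17.58.
Rounding up, N = 18 stages.

18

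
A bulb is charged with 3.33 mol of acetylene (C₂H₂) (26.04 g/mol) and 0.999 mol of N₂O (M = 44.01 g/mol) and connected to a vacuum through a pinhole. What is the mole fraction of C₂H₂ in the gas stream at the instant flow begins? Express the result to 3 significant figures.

0.813

The effusion rate of species i is ∝ p_i/√M_i ∝ n_i/√M_i.
So x_C₂H₂ in the escaping gas = (n_C₂H₂/√M_C₂H₂) / Σ(n_i/√M_i)
= (3.33/√26.04) / (3.33/√26.04 + 0.999/√44.01) = 0.6526/(0.6526 + 0.1506) = 0.813.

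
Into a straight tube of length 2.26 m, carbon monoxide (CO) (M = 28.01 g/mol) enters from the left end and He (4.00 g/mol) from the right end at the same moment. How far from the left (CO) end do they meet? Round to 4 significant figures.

0.6198 m

Graham's law gives d_CO/d_He = rate_CO/rate_He = √(M_He/M_CO) = √(4.00/28.01) = 0.3779.
With d_CO + d_He = 2.26 m, d_He = 2.26/(1 + 0.3779) = 1.640 m.
d_CO = 2.26 − 1.640 = 0.6198 m.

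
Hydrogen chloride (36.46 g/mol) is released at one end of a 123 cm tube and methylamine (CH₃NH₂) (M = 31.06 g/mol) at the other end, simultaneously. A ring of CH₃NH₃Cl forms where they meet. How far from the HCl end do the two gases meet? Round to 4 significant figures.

59.04 cm

The fronts meet when d_HCl + d_CH₃NH₂ = L with d_HCl/d_CH₃NH₂ = √(M_CH₃NH₂/M_HCl) (Graham's law). Here √(M_CH₃NH₂/M_HCl) = √(31.06/36.46) = 0.9230.
With d_HCl + d_CH₃NH₂ = 123 cm, d_CH₃NH₂ = 123/(1 + 0.9230) = 63.96 cm.
d_HCl = 123 − 63.96 = 59.04 cm.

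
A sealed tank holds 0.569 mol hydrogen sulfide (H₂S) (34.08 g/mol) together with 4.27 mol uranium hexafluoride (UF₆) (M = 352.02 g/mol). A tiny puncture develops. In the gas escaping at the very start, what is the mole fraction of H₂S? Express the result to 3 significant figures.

Rate_i ∝ x_i/√M_i (Graham's law weighted by mole fraction), so the effusate composition follows n_i/√M_i.
Mole fraction of H₂S in the effusate = (n_H₂S/√M_H₂S) / (n_H₂S/√M_H₂S + n_UF₆/√M_UF₆)
= (0.569/√34.08) / (0.569/√34.08 + 4.27/√352.02) = 0.09747/(0.09747 + 0.2276) = 0.300.

0.300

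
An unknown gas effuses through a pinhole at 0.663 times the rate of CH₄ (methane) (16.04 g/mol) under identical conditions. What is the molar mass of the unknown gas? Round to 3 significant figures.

36.5 g/mol

Since effusion rate ∝ 1/√M, rate_X/rate_CH₄ = √(M_CH₄/M_X).
0.663 = √(16.04/M_X)
M_X = 16.04 / 0.663² = 16.04 / 0.4396 = 36.5 g/mol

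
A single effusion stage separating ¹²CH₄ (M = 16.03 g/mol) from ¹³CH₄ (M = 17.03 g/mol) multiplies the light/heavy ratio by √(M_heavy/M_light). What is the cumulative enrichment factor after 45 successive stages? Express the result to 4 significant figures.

The single-stage factor is √(M_heavy/M_light), so 45 stages give [√(17.03/16.03)]^45 = (17.03/16.03)^(45/2).
= 1.06238^(45/2) = 3.902.

3.902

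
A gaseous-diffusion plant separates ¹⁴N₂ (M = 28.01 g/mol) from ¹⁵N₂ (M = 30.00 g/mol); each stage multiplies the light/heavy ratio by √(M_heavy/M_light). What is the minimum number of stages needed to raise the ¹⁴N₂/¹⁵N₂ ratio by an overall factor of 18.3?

Single-stage factor α = √(30.00/28.01), so ln α = ½ ln(1.07105) = 0.03432.
Need α^N ≥ 18.3 ⇒ N ≥ ln(18.3) / ln α = 2.907 / 0.03432 = 84.71.
Rounding up, N = 85 stages.

85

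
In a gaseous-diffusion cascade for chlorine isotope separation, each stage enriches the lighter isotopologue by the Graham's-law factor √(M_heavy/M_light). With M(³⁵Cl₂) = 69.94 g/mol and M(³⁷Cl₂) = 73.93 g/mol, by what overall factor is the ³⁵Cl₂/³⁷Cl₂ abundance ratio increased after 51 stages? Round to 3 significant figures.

4.12

Overall factor = α^51 with α = √(73.93/69.94), i.e. (73.93/69.94)^(51/2).
= 1.05705^(51/2) = 4.12.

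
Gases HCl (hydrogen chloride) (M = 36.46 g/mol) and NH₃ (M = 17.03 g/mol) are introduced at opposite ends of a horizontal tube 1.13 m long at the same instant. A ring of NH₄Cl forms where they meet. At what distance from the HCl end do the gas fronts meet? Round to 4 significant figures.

Graham's law gives d_HCl/d_NH₃ = rate_HCl/rate_NH₃ = √(M_NH₃/M_HCl) = √(17.03/36.46) = 0.6834.
With d_HCl + d_NH₃ = 1.13 m, d_NH₃ = 1.13/(1 + 0.6834) = 0.6712 m.
d_HCl = 1.13 − 0.6712 = 0.4588 m.

0.4588 m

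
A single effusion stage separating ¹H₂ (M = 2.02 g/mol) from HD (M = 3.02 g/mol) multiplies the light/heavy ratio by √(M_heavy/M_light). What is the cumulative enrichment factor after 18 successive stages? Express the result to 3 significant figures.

Each stage multiplies the ratio by α = √(3.02/2.02), so after 18 stages the overall factor is α^18 = (3.02/2.02)^(18/2).
= 1.49505^9 = 37.3.

37.3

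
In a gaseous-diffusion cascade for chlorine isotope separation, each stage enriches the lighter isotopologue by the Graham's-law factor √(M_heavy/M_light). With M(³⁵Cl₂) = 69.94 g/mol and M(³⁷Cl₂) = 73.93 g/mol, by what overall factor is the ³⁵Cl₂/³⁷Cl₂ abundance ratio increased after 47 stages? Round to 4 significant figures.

Each stage multiplies the ratio by α = √(73.93/69.94), so after 47 stages the overall factor is α^47 = (73.93/69.94)^(47/2).
= 1.05705^(47/2) = 3.683.

3.683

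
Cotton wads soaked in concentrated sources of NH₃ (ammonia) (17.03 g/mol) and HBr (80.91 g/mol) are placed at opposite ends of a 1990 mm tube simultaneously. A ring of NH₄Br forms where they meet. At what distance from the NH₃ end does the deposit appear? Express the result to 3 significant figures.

1360 mm

The fronts meet when d_NH₃ + d_HBr = L with d_NH₃/d_HBr = √(M_HBr/M_NH₃) (Graham's law). Here √(M_HBr/M_NH₃) = √(80.91/17.03) = 2.180.
With d_NH₃ + d_HBr = 1990 mm, d_HBr = 1990/(1 + 2.180) = 625.8 mm.
d_NH₃ = 1990 − 625.8 = 1360 mm.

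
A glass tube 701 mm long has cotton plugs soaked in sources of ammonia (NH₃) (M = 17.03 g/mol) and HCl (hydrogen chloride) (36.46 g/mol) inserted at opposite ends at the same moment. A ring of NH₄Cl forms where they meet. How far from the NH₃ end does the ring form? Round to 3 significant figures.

416 mm

Distances travelled in equal time are proportional to diffusion rates, so d_NH₃/d_HCl = √(M_HCl/M_NH₃) = √(36.46/17.03) = 1.463.
With d_NH₃ + d_HCl = 701 mm, d_HCl = 701/(1 + 1.463) = 284.6 mm.
d_NH₃ = 701 − 284.6 = 416 mm.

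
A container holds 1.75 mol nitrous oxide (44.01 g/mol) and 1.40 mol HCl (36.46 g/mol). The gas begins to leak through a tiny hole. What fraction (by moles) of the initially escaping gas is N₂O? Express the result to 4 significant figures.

Each component's effusion rate ∝ (its partial pressure)·(1/√M) ∝ n_i/√M_i.
Mole fraction of N₂O in the effusate = (n_N₂O/√M_N₂O) / (n_N₂O/√M_N₂O + n_HCl/√M_HCl)
= (1.75/√44.01) / (1.75/√44.01 + 1.40/√36.46) = 0.2638/(0.2638 + 0.2319) = 0.5322.

0.5322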